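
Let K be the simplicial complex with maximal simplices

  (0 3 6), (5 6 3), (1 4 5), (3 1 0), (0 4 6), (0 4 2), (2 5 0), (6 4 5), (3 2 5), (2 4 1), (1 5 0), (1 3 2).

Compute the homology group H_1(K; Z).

Order the vertices as 0 < 1 < 2 < 3 < 4 < 5 < 6. Listing each simplex with vertices in this order, K has dimension 2 with simplices:

  0-simplices (7): [0], [1], [2], [3], [4], [5], [6]
  1-simplices (18): [0,1], [0,2], [0,3], [0,4], [0,5], [0,6], [1,2], [1,3], [1,4], [1,5], [2,3], [2,4], [2,5], [3,5], [3,6], [4,5], [4,6], [5,6]
  2-simplices (12): [0,1,3], [0,1,5], [0,2,4], [0,2,5], [0,3,6], [0,4,6], [1,2,3], [1,2,4], [1,4,5], [2,3,5], [3,5,6], [4,5,6]

giving chain groups C_0 ≅ Z^7, C_1 ≅ Z^18, C_2 ≅ Z^12.

∂_1: C_1 → C_0 sends each edge [p,q] (with p < q) to q − p.
As a 7×18 matrix over Z this has rank 6, with invariant factors (1,1,1,1,1,1).

The boundary map ∂_2: C_2 → C_1 maps a triangle to the signed sum of its edges. For instance
  ∂[1,4,5] = [4,5] − [1,5] + [1,4],
  ∂[0,1,5] = [1,5] − [0,5] + [0,1].
The resulting 18×12 matrix has rank 12, and its Smith normal form has invariant factors (1,1,1,1,1,1,1,1,1,1,1,2).

Now H_k = ker ∂_k / im ∂_{k+1}, so:

  H_1: rank ker ∂_1 − rank ∂_2 = (18 − 6) − 12 = 0, and ∂_2 has invariant factor 2 > 1, so H_1 = Z/2Z.

(K is a triangulation of the real projective plane RP^2.)

H_1 ≅ Z/2Z.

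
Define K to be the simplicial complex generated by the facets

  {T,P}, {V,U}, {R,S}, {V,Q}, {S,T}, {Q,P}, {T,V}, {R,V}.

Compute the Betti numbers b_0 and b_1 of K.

We work with the vertex ordering P < Q < R < S < T < U < V. The simplices of K, each written with vertices in increasing order, are:

  0-simplices (7): P, Q, R, S, T, U, V
  1-simplices (8): PQ, PT, QV, RS, RV, ST, TV, UV

Hence C_0 ≅ Z^7, C_1 ≅ Z^8.

Boundary ∂_1: C_1 → C_0 sends each edge [p,q] (with p < q) to q − p. For instance
  ∂RV = V − R.
As a 7×8 matrix over Z this has rank 6, with invariant factors (1,1,1,1,1,1).

Computing H_k = (kernel of ∂_k) / (image of ∂_{k+1}):

  H_0: rank C_0 − rank ∂_1 = 7 − 6 = 1, and the invariant factors of ∂_1 are all 1, so H_0 ≅ Z.
  H_1: rank ker ∂_1 − rank ∂_2 = (8 − 6) − 0 = 2, and there is no ∂_2, so H_1 ≅ Z^2.

As a check, the Euler characteristic is 7 − 8 = -1, which agrees with 1 − 2 = -1.

Hence the Betti numbers are b_0 = 1, b_1 = 2.

b_0 = 1, b_1 = 2.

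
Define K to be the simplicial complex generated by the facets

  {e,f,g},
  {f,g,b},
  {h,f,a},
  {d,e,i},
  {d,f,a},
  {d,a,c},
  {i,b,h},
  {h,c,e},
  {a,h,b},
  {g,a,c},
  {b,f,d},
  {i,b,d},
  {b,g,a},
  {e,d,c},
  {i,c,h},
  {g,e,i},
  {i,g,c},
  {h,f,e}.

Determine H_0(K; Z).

H_0 = Z.

Order the vertices as a < b < c < d < e < f < g < h < i. Listing each simplex with vertices in this order, K has dimension 2 with simplices:

  0-simplices (9): a, b, c, d, e, f, g, h, i
  1-simplices (27): ab, ac, ad, af, ag, ah, bd, bf, bg, bh, bi, cd, ce, cg, ch, ci, de, df, di, ef, eg, eh, ei, fg, fh, gi, hi
  2-simplices (18): abg, abh, acd, acg, adf, afh, bdf, bdi, bfg, bhi, cde, ceh, cgi, chi, dei, efg, efh, egi

giving chain groups C_0 ≅ Z^9, C_1 ≅ Z^27, C_2 ≅ Z^18.

Boundary ∂_1: C_1 → C_0 sends each edge [p,q] (with p < q) to q − p.
The 9×27 boundary matrix has rank 8 and Smith normal form diag(1,1,1,1,1,1,1,1).

The boundary map ∂_2: C_2 → C_1 sends each 2-simplex [p,q,r] to [q,r] − [p,r] + [p,q]. For instance
  ∂ceh = eh − ch + ce,
  ∂afh = fh − ah + af.
This gives a 27×18 integer matrix of rank 18; reducing to Smith normal form yields diagonal entries (1,1,1,1,1,1,1,1,1,1,1,1,1,1,1,1,1,2).

Reading off H_k = ker ∂_k / im ∂_{k+1}:

  H_0: rank C_0 − rank ∂_1 = 9 − 8 = 1, and the invariant factors of ∂_1 are all 1, so H_0 ≅ Z.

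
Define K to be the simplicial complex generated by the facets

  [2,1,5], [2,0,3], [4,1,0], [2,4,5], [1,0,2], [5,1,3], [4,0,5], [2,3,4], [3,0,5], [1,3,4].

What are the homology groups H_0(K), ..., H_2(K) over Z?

H_0 ≅ Z,  H_1 ≅ Z/2Z,  H_2 = 0.

Order the vertices as 0 < 1 < 2 < 3 < 4 < 5. Listing each simplex with vertices in this order, K has dimension 2 with simplices:

  0-simplices (6): [0], [1], [2], [3], [4], [5]
  1-simplices (15): [0,1], [0,2], [0,3], [0,4], [0,5], [1,2], [1,3], [1,4], [1,5], [2,3], [2,4], [2,5], [3,4], [3,5], [4,5]
  2-simplices (10): [0,1,2], [0,1,4], [0,2,3], [0,3,5], [0,4,5], [1,2,5], [1,3,4], [1,3,5], [2,3,4], [2,4,5]

so the chain groups are C_0 ≅ Z^6, C_1 ≅ Z^15, C_2 ≅ Z^10.

The boundary map ∂_1: C_1 → C_0 maps an edge to its endpoints' difference, ∂[p,q] = q − p.
The resulting 6×15 matrix has rank 5, and its Smith normal form has invariant factors (1,1,1,1,1).

∂_2: C_2 → C_1 acts by ∂[p,q,r] = [q,r] − [p,r] + [p,q]. For instance
  ∂[2,3,4] = [3,4] − [2,4] + [2,3],
  ∂[0,4,5] = [4,5] − [0,5] + [0,4].
This gives a 15×10 integer matrix of rank 10; reducing to Smith normal form yields diagonal entries (1,1,1,1,1,1,1,1,1,2).

Computing H_k = (kernel of ∂_k) / (image of ∂_{k+1}):

  H_0: rank C_0 − rank ∂_1 = 6 − 5 = 1, and the invariant factors of ∂_1 are all 1, so H_0 ≅ Z.
  H_1: rank ker ∂_1 − rank ∂_2 = (15 − 5) − 10 = 0, and ∂_2 has invariant factor 2 > 1, so H_1 ≅ Z/2Z.
  H_2: rank ker ∂_2 − rank ∂_3 = (10 − 10) − 0 = 0, and there is no ∂_3, so H_2 ≅ 0.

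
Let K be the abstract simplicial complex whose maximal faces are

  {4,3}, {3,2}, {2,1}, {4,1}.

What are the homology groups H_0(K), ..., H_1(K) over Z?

H_0 = Z,  H_1 = Z.

We work with the vertex ordering 1 < 2 < 3 < 4. The simplices of K, each written with vertices in increasing order, are:

  0-simplices (4): [1], [2], [3], [4]
  1-simplices (4): [1,2], [1,4], [2,3], [3,4]

so the chain groups are C_0 ≅ Z^4, C_1 ≅ Z^4.

Boundary ∂_1: C_1 → C_0 maps an edge to its endpoints' difference, ∂[p,q] = q − p. For instance
  ∂[3,4] = [4] − [3].
The resulting 4×4 matrix has rank 3, and its Smith normal form has invariant factors (1,1,1).

Now H_k = ker ∂_k / im ∂_{k+1}, so:

  H_0: rank C_0 − rank ∂_1 = 4 − 3 = 1, and the invariant factors of ∂_1 are all 1, so H_0 ≅ Z.
  H_1: rank ker ∂_1 − rank ∂_2 = (4 − 3) − 0 = 1, and there is no ∂_2, so H_1 ≅ Z.

As a check, the Euler characteristic is 4 − 4 = 0, which agrees with 1 − 1 = 0.
(K is a triangulation of the circle S^1.)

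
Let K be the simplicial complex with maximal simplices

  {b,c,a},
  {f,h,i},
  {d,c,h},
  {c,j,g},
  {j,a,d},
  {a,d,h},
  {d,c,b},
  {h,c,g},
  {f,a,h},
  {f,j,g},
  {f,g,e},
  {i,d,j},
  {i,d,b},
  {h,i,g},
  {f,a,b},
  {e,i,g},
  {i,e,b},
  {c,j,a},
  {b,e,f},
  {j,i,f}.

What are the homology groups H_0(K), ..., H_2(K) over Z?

H_0 ≅ Z,  H_1 ≅ Z ⊕ Z_2,  H_2 = 0.

Fix the vertex order a < b < c < d < e < f < g < h < i < j and write every simplex with vertices in increasing order. Then dim K = 2 and the simplices of K are:

  0-simplices (10): a, b, c, d, e, f, g, h, i, j
  1-simplices (30): ab, ac, ad, af, ah, aj, bc, bd, be, bf, bi, cd, cg, ch, cj, dh, di, dj, ef, eg, ei, fg, fh, fi, fj, gh, gi, gj, hi, ij
  2-simplices (20): abc, abf, acj, adh, adj, afh, bcd, bdi, bef, bei, cdh, cgh, cgj, dij, efg, egi, fgj, fhi, fij, ghi

Hence C_0 ≅ Z^10, C_1 ≅ Z^30, C_2 ≅ Z^20.

The boundary map ∂_1: C_1 → C_0 sends each edge [p,q] (with p < q) to q − p. For instance
  ∂ch = h − c.
The resulting 10×30 matrix has rank 9, and its Smith normal form has invariant factors (1,1,1,1,1,1,1,1,1).

Boundary ∂_2: C_2 → C_1 maps a triangle to the signed sum of its edges. For instance
  ∂bef = ef − bf + be,
  ∂dij = ij − dj + di.
The 30×20 boundary matrix has rank 20 and Smith normal form diag(1,1,1,1,1,1,1,1,1,1,1,1,1,1,1,1,1,1,1,2).

Reading off H_k = ker ∂_k / im ∂_{k+1}:

  H_0: rank C_0 − rank ∂_1 = 10 − 9 = 1, and the invariant factors of ∂_1 are all 1, so H_0 = Z.
  H_1: rank ker ∂_1 − rank ∂_2 = (30 − 9) − 20 = 1, and ∂_2 has invariant factor 2 > 1, so H_1 = Z ⊕ Z_2.
  H_2: rank ker ∂_2 − rank ∂_3 = (20 − 20) − 0 = 0, and there is no ∂_3, so H_2 = 0.

As a check, the Euler characteristic is 10 − 30 + 20 = 0, which agrees with 1 − 1 + 0 = 0.
(K is a triangulation of the Klein bottle.)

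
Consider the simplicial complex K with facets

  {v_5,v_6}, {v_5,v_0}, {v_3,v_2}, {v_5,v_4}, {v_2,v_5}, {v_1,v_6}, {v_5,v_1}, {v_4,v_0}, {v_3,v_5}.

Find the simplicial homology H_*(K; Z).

H_0 = Z,  H_1 = Z^3.

Order the vertices as v_0 < v_1 < v_2 < v_3 < v_4 < v_5 < v_6. Listing each simplex with vertices in this order, K has dimension 1 with simplices:

  0-simplices (7): [v_0], [v_1], [v_2], [v_3], [v_4], [v_5], [v_6]
  1-simplices (9): [v_0,v_4], [v_0,v_5], [v_1,v_5], [v_1,v_6], [v_2,v_3], [v_2,v_5], [v_3,v_5], [v_4,v_5], [v_5,v_6]

Hence C_0 ≅ Z^7, C_1 ≅ Z^9.

The boundary map ∂_1: C_1 → C_0 is given by ∂[p,q] = [q] − [p]. For instance
  ∂[v_2,v_5] = [v_5] − [v_2].
This gives a 7×9 integer matrix of rank 6; reducing to Smith normal form yields diagonal entries (1,1,1,1,1,1).

Reading off H_k = ker ∂_k / im ∂_{k+1}:

  H_0: rank C_0 − rank ∂_1 = 7 − 6 = 1, and the invariant factors of ∂_1 are all 1, so H_0 = Z.
  H_1: rank ker ∂_1 − rank ∂_2 = (9 − 6) − 0 = 3, and there is no ∂_2, so H_1 = Z^3.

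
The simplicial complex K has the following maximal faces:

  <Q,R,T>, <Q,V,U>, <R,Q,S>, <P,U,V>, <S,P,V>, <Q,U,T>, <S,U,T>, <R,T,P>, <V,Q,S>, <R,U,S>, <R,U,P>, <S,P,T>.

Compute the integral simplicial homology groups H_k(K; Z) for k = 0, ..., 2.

We work with the vertex ordering P < Q < R < S < T < U < V. The simplices of K, each written with vertices in increasing order, are:

  0-simplices (7): P, Q, R, S, T, U, V
  1-simplices (18): PR, PS, PT, PU, PV, QR, QS, QT, QU, QV, RS, RT, RU, ST, SU, SV, TU, UV
  2-simplices (12): PRT, PRU, PST, PSV, PUV, QRS, QRT, QSV, QTU, QUV, RSU, STU

so the chain groups are C_0 ≅ Z^7, C_1 ≅ Z^18, C_2 ≅ Z^12.

∂_1: C_1 → C_0 maps an edge to its endpoints' difference, ∂[p,q] = q − p.
The 7×18 boundary matrix has rank 6 and Smith normal form diag(1,1,1,1,1,1).

Boundary ∂_2: C_2 → C_1 maps a triangle to the signed sum of its edges. For instance
  ∂QSV = SV − QV + QS,
  ∂QTU = TU − QU + QT.
The 18×12 boundary matrix has rank 12 and Smith normal form diag(1,1,1,1,1,1,1,1,1,1,1,2).

Now H_k = ker ∂_k / im ∂_{k+1}, so:

  H_0: rank C_0 − rank ∂_1 = 7 − 6 = 1, and the invariant factors of ∂_1 are all 1, so H_0 = Z.
  H_1: rank ker ∂_1 − rank ∂_2 = (18 − 6) − 12 = 0, and ∂_2 has invariant factor 2 > 1, so H_1 = Z/2Z.
  H_2: rank ker ∂_2 − rank ∂_3 = (12 − 12) − 0 = 0, and there is no ∂_3, so H_2 = 0.

As a check, the Euler characteristic is 7 − 18 + 12 = 1, which agrees with 1 − 0 + 0 = 1.
(K is a triangulation of the real projective plane RP^2.)

H_0 ≅ Z,  H_1 ≅ Z/2Z,  H_2 = 0.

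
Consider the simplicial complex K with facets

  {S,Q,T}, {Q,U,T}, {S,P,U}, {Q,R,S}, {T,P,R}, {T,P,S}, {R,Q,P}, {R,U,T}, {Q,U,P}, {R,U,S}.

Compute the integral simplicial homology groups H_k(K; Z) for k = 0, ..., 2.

H_0 ≅ Z,  H_1 ≅ Z/2Z,  H_2 = 0.

Order the vertices as P < Q < R < S < T < U. Listing each simplex with vertices in this order, K has dimension 2 with simplices:

  0-simplices (6): P, Q, R, S, T, U
  1-simplices (15): PQ, PR, PS, PT, PU, QR, QS, QT, QU, RS, RT, RU, ST, SU, TU
  2-simplices (10): PQR, PQU, PRT, PST, PSU, QRS, QST, QTU, RSU, RTU

so the chain groups are C_0 ≅ Z^6, C_1 ≅ Z^15, C_2 ≅ Z^10.

∂_1: C_1 → C_0 maps an edge to its endpoints' difference, ∂[p,q] = q − p. For instance
  ∂PU = U − P.
The resulting 6×15 matrix has rank 5, and its Smith normal form has invariant factors (1,1,1,1,1).

Boundary ∂_2: C_2 → C_1 maps a triangle to the signed sum of its edges. For instance
  ∂PRT = RT − PT + PR,
  ∂PSU = SU − PU + PS.
The resulting 15×10 matrix has rank 10, and its Smith normal form has invariant factors (1,1,1,1,1,1,1,1,1,2).

Computing H_k = (kernel of ∂_k) / (image of ∂_{k+1}):

  H_0: rank C_0 − rank ∂_1 = 6 − 5 = 1, and the invariant factors of ∂_1 are all 1, so H_0 = Z.
  H_1: rank ker ∂_1 − rank ∂_2 = (15 − 5) − 10 = 0, and ∂_2 has invariant factor 2 > 1, so H_1 = Z/2Z.
  H_2: rank ker ∂_2 − rank ∂_3 = (10 − 10) − 0 = 0, and there is no ∂_3, so H_2 = 0.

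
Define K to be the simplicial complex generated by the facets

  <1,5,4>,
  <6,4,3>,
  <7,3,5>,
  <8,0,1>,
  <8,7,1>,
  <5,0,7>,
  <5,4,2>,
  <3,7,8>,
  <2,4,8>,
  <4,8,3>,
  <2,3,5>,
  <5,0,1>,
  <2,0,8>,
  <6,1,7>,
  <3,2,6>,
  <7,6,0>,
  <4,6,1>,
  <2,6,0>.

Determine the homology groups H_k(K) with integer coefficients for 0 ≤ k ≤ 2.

H_0 ≅ Z,  H_1 ≅ Z ⊕ Z/2Z,  H_2 = 0.

Order the vertices as 0 < 1 < 2 < 3 < 4 < 5 < 6 < 7 < 8. Listing each simplex with vertices in this order, K has dimension 2 with simplices:

  0-simplices (9): [0], [1], [2], [3], [4], [5], [6], [7], [8]
  1-simplices (27): (27 of them)
  2-simplices (18): [0,1,5], [0,1,8], [0,2,6], [0,2,8], [0,5,7], [0,6,7], [1,4,5], [1,4,6], [1,6,7], [1,7,8], [2,3,5], [2,3,6], [2,4,5], [2,4,8], [3,4,6], [3,4,8], [3,5,7], [3,7,8]

Hence C_0 ≅ Z^9, C_1 ≅ Z^27, C_2 ≅ Z^18.

∂_1: C_1 → C_0 sends each edge [p,q] (with p < q) to q − p.
As a 9×27 matrix over Z this has rank 8, with invariant factors (1,1,1,1,1,1,1,1).

Boundary ∂_2: C_2 → C_1 acts by ∂[p,q,r] = [q,r] − [p,r] + [p,q]. For instance
  ∂[0,2,8] = [2,8] − [0,8] + [0,2],
  ∂[0,6,7] = [6,7] − [0,7] + [0,6].
The 27×18 boundary matrix has rank 18 and Smith normal form diag(1,1,1,1,1,1,1,1,1,1,1,1,1,1,1,1,1,2).

From H_k ≅ ker(∂_k) / im(∂_{k+1}) we obtain:

  H_0: rank C_0 − rank ∂_1 = 9 − 8 = 1, and the invariant factors of ∂_1 are all 1, so H_0 = Z.
  H_1: rank ker ∂_1 − rank ∂_2 = (27 − 8) − 18 = 1, and ∂_2 has invariant factor 2 > 1, so H_1 = Z ⊕ Z/2Z.
  H_2: rank ker ∂_2 − rank ∂_3 = (18 − 18) − 0 = 0, and there is no ∂_3, so H_2 = 0.

(K is a triangulation of the Klein bottle.)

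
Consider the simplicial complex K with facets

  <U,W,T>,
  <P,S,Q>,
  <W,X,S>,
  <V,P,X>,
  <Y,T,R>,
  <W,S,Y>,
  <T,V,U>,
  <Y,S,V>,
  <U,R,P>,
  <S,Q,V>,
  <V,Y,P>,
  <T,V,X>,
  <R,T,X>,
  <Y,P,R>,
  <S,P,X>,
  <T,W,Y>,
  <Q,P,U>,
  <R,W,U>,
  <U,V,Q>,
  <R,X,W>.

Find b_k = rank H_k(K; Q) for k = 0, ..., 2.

b_0 = 1, b_1 = 1, b_2 = 0.

Order the vertices as P < Q < R < S < T < U < V < W < X < Y. Listing each simplex with vertices in this order, K has dimension 2 with simplices:

  0-simplices (10): P, Q, R, S, T, U, V, W, X, Y
  1-simplices (30): PQ, PR, PS, PU, PV, PX, PY, QS, QU, QV, RT, RU, RW, RX, RY, SV, SW, SX, SY, TU, TV, TW, TX, TY, UV, UW, VX, VY, WX, WY
  2-simplices (20): PQS, PQU, PRU, PRY, PSX, PVX, PVY, QSV, QUV, RTX, RTY, RUW, RWX, SVY, SWX, SWY, TUV, TUW, TVX, TWY

giving chain groups C_0 ≅ Z^10, C_1 ≅ Z^30, C_2 ≅ Z^20.

∂_1: C_1 → C_0 sends each edge [p,q] (with p < q) to q − p.
The resulting 10×30 matrix has rank 9, and its Smith normal form has invariant factors (1,1,1,1,1,1,1,1,1).

Boundary ∂_2: C_2 → C_1 acts by ∂[p,q,r] = [q,r] − [p,r] + [p,q]. For instance
  ∂PVX = VX − PX + PV,
  ∂SVY = VY − SY + SV.
The resulting 30×20 matrix has rank 20, and its Smith normal form has invariant factors (1,1,1,1,1,1,1,1,1,1,1,1,1,1,1,1,1,1,1,2).

From H_k ≅ ker(∂_k) / im(∂_{k+1}) we obtain:

  H_0: rank C_0 − rank ∂_1 = 10 − 9 = 1, and the invariant factors of ∂_1 are all 1, so H_0 ≅ Z.
  H_1: rank ker ∂_1 − rank ∂_2 = (30 − 9) − 20 = 1, and ∂_2 has invariant factor 2 > 1, so H_1 ≅ Z ⊕ Z/2.
  H_2: rank ker ∂_2 − rank ∂_3 = (20 − 20) − 0 = 0, and there is no ∂_3, so H_2 ≅ 0.

(K is a triangulation of the Klein bottle.)

Hence the Betti numbers are b_0 = 1, b_1 = 1, b_2 = 0.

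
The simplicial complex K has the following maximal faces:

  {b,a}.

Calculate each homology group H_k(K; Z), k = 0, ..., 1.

Take the total order a < b on the vertex set. Then K (dimension 1) consists of the simplices:

  0-simplices (2): a, b
  1-simplices (1): ab

Hence C_0 ≅ Z^2, C_1 ≅ Z^1.

The boundary map ∂_1: C_1 → C_0 maps an edge to its endpoints' difference, ∂[p,q] = q − p.
The resulting 2×1 matrix has rank 1, and its Smith normal form has invariant factors (1).

Now H_k = ker ∂_k / im ∂_{k+1}, so:

  H_0: rank C_0 − rank ∂_1 = 2 − 1 = 1, and the invariant factors of ∂_1 are all 1, so H_0 ≅ Z.
  H_1: rank ker ∂_1 − rank ∂_2 = (1 − 1) − 0 = 0, and there is no ∂_2, so H_1 ≅ 0.

H_0 = Z,  H_1 = 0.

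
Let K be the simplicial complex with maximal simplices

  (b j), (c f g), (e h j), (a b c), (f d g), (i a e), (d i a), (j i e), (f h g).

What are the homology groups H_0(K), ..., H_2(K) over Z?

H_0 ≅ Z,  H_1 ≅ Z^3,  H_2 = 0.

Fix the vertex order a < b < c < d < e < f < g < h < i < j and write every simplex with vertices in increasing order. Then dim K = 2 and the simplices of K are:

  0-simplices (10): a, b, c, d, e, f, g, h, i, j
  1-simplices (20): ab, ac, ad, ae, ai, bc, bj, cf, cg, df, dg, di, eh, ei, ej, fg, fh, gh, hj, ij
  2-simplices (8): abc, adi, aei, cfg, dfg, ehj, eij, fgh

Hence C_0 ≅ Z^10, C_1 ≅ Z^20, C_2 ≅ Z^8.

The boundary map ∂_1: C_1 → C_0 maps an edge to its endpoints' difference, ∂[p,q] = q − p.
This gives a 10×20 integer matrix of rank 9; reducing to Smith normal form yields diagonal entries (1,1,1,1,1,1,1,1,1).

The boundary map ∂_2: C_2 → C_1 maps a triangle to the signed sum of its edges. For instance
  ∂eij = ij − ej + ei,
  ∂aei = ei − ai + ae.
The 20×8 boundary matrix has rank 8 and Smith normal form diag(1,1,1,1,1,1,1,1).

Reading off H_k = ker ∂_k / im ∂_{k+1}:

  H_0: rank C_0 − rank ∂_1 = 10 − 9 = 1, and the invariant factors of ∂_1 are all 1, so H_0 = Z.
  H_1: rank ker ∂_1 − rank ∂_2 = (20 − 9) − 8 = 3, and the invariant factors of ∂_2 are all 1, so H_1 = Z^3.
  H_2: rank ker ∂_2 − rank ∂_3 = (8 − 8) − 0 = 0, and there is no ∂_3, so H_2 = 0.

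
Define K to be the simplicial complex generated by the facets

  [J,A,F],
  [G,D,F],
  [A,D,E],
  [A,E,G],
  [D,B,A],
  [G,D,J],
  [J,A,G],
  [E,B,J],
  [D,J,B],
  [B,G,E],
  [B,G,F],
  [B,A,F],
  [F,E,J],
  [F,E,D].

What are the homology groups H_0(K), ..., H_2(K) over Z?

H_0 = Z,  H_1 = Z^2,  H_2 = Z.

K has 7 vertices, 21 edges, 14 triangles.
rank ∂_0 = 0, rank ∂_1 = 6 ⇒ b_0 = 7 − 0 − 6 = 1; all invariant factors of ∂_1 are 1 so no torsion. So H_0 = Z.
rank ∂_1 = 6, rank ∂_2 = 13 ⇒ b_1 = 21 − 6 − 13 = 2; all invariant factors of ∂_2 are 1 so no torsion. So H_1 = Z^2.
rank ∂_2 = 13, rank ∂_3 = 0 ⇒ b_2 = 14 − 13 − 0 = 1. So H_2 = Z.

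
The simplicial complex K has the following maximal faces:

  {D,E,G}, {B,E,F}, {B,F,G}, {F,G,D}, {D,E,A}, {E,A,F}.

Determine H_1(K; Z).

Fix the vertex order A < B < D < E < F < G and write every simplex with vertices in increasing order. Then dim K = 2 and the simplices of K are:

  0-simplices (6): A, B, D, E, F, G
  1-simplices (12): AD, AE, AF, BE, BF, BG, DE, DF, DG, EF, EG, FG
  2-simplices (6): ADE, AEF, BEF, BFG, DEG, DFG

so the chain groups are C_0 ≅ Z^6, C_1 ≅ Z^12, C_2 ≅ Z^6.

∂_1: C_1 → C_0 maps an edge to its endpoints' difference, ∂[p,q] = q − p.
This gives a 6×12 integer matrix of rank 5; reducing to Smith normal form yields diagonal entries (1,1,1,1,1).

∂_2: C_2 → C_1 acts by ∂[p,q,r] = [q,r] − [p,r] + [p,q]. For instance
  ∂AEF = EF − AF + AE,
  ∂ADE = DE − AE + AD.
As a 12×6 matrix over Z this has rank 6, with invariant factors (1,1,1,1,1,1).

Now H_k = ker ∂_k / im ∂_{k+1}, so:

  H_1: rank ker ∂_1 − rank ∂_2 = (12 − 5) − 6 = 1, and the invariant factors of ∂_2 are all 1, so H_1 = Z.

(K is a triangulation of the cylinder S^1 x I.)

H_1 ≅ Z.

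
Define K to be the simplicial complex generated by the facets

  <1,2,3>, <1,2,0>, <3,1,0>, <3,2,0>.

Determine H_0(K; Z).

Fix the vertex order 0 < 1 < 2 < 3 and write every simplex with vertices in increasing order. Then dim K = 2 and the simplices of K are:

  0-simplices (4): [0], [1], [2], [3]
  1-simplices (6): [0,1], [0,2], [0,3], [1,2], [1,3], [2,3]
  2-simplices (4): [0,1,2], [0,1,3], [0,2,3], [1,2,3]

giving chain groups C_0 ≅ Z^4, C_1 ≅ Z^6, C_2 ≅ Z^4.

∂_1: C_1 → C_0 sends each edge [p,q] (with p < q) to q − p. For instance
  ∂[2,3] = [3] − [2].
This gives a 4×6 integer matrix of rank 3; reducing to Smith normal form yields diagonal entries (1,1,1).

∂_2: C_2 → C_1 maps a triangle to the signed sum of its edges. For instance
  ∂[0,1,2] = [1,2] − [0,2] + [0,1],
  ∂[1,2,3] = [2,3] − [1,3] + [1,2].
As a 6×4 matrix over Z this has rank 3, with invariant factors (1,1,1).

Computing H_k = (kernel of ∂_k) / (image of ∂_{k+1}):

  H_0: rank C_0 − rank ∂_1 = 4 − 3 = 1, and the invariant factors of ∂_1 are all 1, so H_0 ≅ Z.

(K is a triangulation of the 2-sphere S^2.)

H_0 ≅ Z.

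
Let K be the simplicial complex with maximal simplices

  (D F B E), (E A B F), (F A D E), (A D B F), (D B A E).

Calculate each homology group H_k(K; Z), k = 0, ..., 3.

K has 5 vertices, 10 edges, 10 triangles, 5 3-simplices.
rank ∂_0 = 0, rank ∂_1 = 4 ⇒ b_0 = 5 − 0 − 4 = 1; all invariant factors of ∂_1 are 1 so no torsion. So H_0 = Z.
rank ∂_1 = 4, rank ∂_2 = 6 ⇒ b_1 = 10 − 4 − 6 = 0; all invariant factors of ∂_2 are 1 so no torsion. So H_1 = 0.
rank ∂_2 = 6, rank ∂_3 = 4 ⇒ b_2 = 10 − 6 − 4 = 0; all invariant factors of ∂_3 are 1 so no torsion. So H_2 = 0.
rank ∂_3 = 4, rank ∂_4 = 0 ⇒ b_3 = 5 − 4 − 0 = 1. So H_3 = Z.

H_0 = Z,  H_1 = 0,  H_2 = 0,  H_3 = Z.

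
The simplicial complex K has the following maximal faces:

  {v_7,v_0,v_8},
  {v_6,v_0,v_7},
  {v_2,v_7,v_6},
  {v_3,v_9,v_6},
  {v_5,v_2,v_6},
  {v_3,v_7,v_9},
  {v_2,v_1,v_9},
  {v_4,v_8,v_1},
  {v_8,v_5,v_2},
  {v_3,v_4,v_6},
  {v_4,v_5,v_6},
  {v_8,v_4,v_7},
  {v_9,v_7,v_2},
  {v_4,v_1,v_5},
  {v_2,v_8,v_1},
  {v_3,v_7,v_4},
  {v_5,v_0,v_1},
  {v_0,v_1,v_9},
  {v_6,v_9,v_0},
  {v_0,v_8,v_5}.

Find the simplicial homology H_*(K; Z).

Order the vertices as v_0 < v_1 < v_2 < v_3 < v_4 < v_5 < v_6 < v_7 < v_8 < v_9. Listing each simplex with vertices in this order, K has dimension 2 with simplices:

  0-simplices (10): [v_0], [v_1], [v_2], [v_3], [v_4], [v_5], [v_6], [v_7], [v_8], [v_9]
  1-simplices (30): (30 of them)
  2-simplices (20): (20 of them)

so the chain groups are C_0 ≅ Z^10, C_1 ≅ Z^30, C_2 ≅ Z^20.

∂_1: C_1 → C_0 is given by ∂[p,q] = [q] − [p]. For instance
  ∂[v_0,v_5] = [v_5] − [v_0].
The 10×30 boundary matrix has rank 9 and Smith normal form diag(1,1,1,1,1,1,1,1,1).

Boundary ∂_2: C_2 → C_1 sends each 2-simplex [p,q,r] to [q,r] − [p,r] + [p,q]. For instance
  ∂[v_2,v_7,v_9] = [v_7,v_9] − [v_2,v_9] + [v_2,v_7],
  ∂[v_1,v_2,v_8] = [v_2,v_8] − [v_1,v_8] + [v_1,v_2].
The resulting 30×20 matrix has rank 20, and its Smith normal form has invariant factors (1,1,1,1,1,1,1,1,1,1,1,1,1,1,1,1,1,1,1,2).

From H_k ≅ ker(∂_k) / im(∂_{k+1}) we obtain:

  H_0: rank C_0 − rank ∂_1 = 10 − 9 = 1, and the invariant factors of ∂_1 are all 1, so H_0 = Z.
  H_1: rank ker ∂_1 − rank ∂_2 = (30 − 9) − 20 = 1, and ∂_2 has invariant factor 2 > 1, so H_1 = Z ⊕ Z_2.
  H_2: rank ker ∂_2 − rank ∂_3 = (20 − 20) − 0 = 0, and there is no ∂_3, so H_2 = 0.

As a check, the Euler characteristic is 10 − 30 + 20 = 0, which agrees with 1 − 1 + 0 = 0.

H_0 ≅ Z,  H_1 ≅ Z ⊕ Z_2,  H_2 = 0.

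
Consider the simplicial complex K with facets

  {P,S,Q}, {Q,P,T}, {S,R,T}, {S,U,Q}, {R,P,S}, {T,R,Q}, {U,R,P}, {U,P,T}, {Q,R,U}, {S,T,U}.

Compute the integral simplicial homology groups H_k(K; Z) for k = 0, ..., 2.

H_0 ≅ Z,  H_1 ≅ Z/2,  H_2 = 0.

We work with the vertex ordering P < Q < R < S < T < U. The simplices of K, each written with vertices in increasing order, are:

  0-simplices (6): P, Q, R, S, T, U
  1-simplices (15): PQ, PR, PS, PT, PU, QR, QS, QT, QU, RS, RT, RU, ST, SU, TU
  2-simplices (10): PQS, PQT, PRS, PRU, PTU, QRT, QRU, QSU, RST, STU

giving chain groups C_0 ≅ Z^6, C_1 ≅ Z^15, C_2 ≅ Z^10.

Boundary ∂_1: C_1 → C_0 maps an edge to its endpoints' difference, ∂[p,q] = q − p.
The 6×15 boundary matrix has rank 5 and Smith normal form diag(1,1,1,1,1).

∂_2: C_2 → C_1 maps a triangle to the signed sum of its edges. For instance
  ∂QRU = RU − QU + QR,
  ∂QSU = SU − QU + QS.
This gives a 15×10 integer matrix of rank 10; reducing to Smith normal form yields diagonal entries (1,1,1,1,1,1,1,1,1,2).

Now H_k = ker ∂_k / im ∂_{k+1}, so:

  H_0: rank C_0 − rank ∂_1 = 6 − 5 = 1, and the invariant factors of ∂_1 are all 1, so H_0 ≅ Z.
  H_1: rank ker ∂_1 − rank ∂_2 = (15 − 5) − 10 = 0, and ∂_2 has invariant factor 2 > 1, so H_1 ≅ Z/2.
  H_2: rank ker ∂_2 − rank ∂_3 = (10 − 10) − 0 = 0, and there is no ∂_3, so H_2 ≅ 0.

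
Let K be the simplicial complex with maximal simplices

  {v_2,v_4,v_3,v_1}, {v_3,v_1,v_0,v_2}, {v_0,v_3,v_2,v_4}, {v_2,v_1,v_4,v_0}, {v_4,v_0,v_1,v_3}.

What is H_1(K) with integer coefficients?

H_1 = 0.

Order the vertices as v_0 < v_1 < v_2 < v_3 < v_4. Listing each simplex with vertices in this order, K has dimension 3 with simplices:

  0-simplices (5): [v_0], [v_1], [v_2], [v_3], [v_4]
  1-simplices (10): [v_0,v_1], [v_0,v_2], [v_0,v_3], [v_0,v_4], [v_1,v_2], [v_1,v_3], [v_1,v_4], [v_2,v_3], [v_2,v_4], [v_3,v_4]
  2-simplices (10): [v_0,v_1,v_2], [v_0,v_1,v_3], [v_0,v_1,v_4], [v_0,v_2,v_3], [v_0,v_2,v_4], [v_0,v_3,v_4], [v_1,v_2,v_3], [v_1,v_2,v_4], [v_1,v_3,v_4], [v_2,v_3,v_4]
  3-simplices (5): [v_0,v_1,v_2,v_3], [v_0,v_1,v_2,v_4], [v_0,v_1,v_3,v_4], [v_0,v_2,v_3,v_4], [v_1,v_2,v_3,v_4]

giving chain groups C_0 ≅ Z^5, C_1 ≅ Z^10, C_2 ≅ Z^10, C_3 ≅ Z^5.

∂_1: C_1 → C_0 maps an edge to its endpoints' difference, ∂[p,q] = q − p. For instance
  ∂[v_0,v_4] = [v_4] − [v_0].
This gives a 5×10 integer matrix of rank 4; reducing to Smith normal form yields diagonal entries (1,1,1,1).

The boundary map ∂_2: C_2 → C_1 sends each 2-simplex [p,q,r] to [q,r] − [p,r] + [p,q]. For instance
  ∂[v_0,v_1,v_4] = [v_1,v_4] − [v_0,v_4] + [v_0,v_1],
  ∂[v_0,v_2,v_4] = [v_2,v_4] − [v_0,v_4] + [v_0,v_2].
The 10×10 boundary matrix has rank 6 and Smith normal form diag(1,1,1,1,1,1).

∂_3: C_3 → C_2 sends each 3-simplex σ to the alternating sum Σ_i (−1)^i (σ with its i-th vertex removed). For instance
  ∂[v_0,v_1,v_2,v_3] = [v_1,v_2,v_3] − [v_0,v_2,v_3] + [v_0,v_1,v_3] − [v_0,v_1,v_2],
  ∂[v_0,v_1,v_2,v_4] = [v_1,v_2,v_4] − [v_0,v_2,v_4] + [v_0,v_1,v_4] − [v_0,v_1,v_2].
The 10×5 boundary matrix has rank 4 and Smith normal form diag(1,1,1,1).

Now H_k = ker ∂_k / im ∂_{k+1}, so:

  H_1: rank ker ∂_1 − rank ∂_2 = (10 − 4) − 6 = 0, and the invariant factors of ∂_2 are all 1, so H_1 ≅ 0.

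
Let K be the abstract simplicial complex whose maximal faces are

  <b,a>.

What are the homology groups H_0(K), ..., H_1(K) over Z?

Order the vertices as a < b. Listing each simplex with vertices in this order, K has dimension 1 with simplices:

  0-simplices (2): a, b
  1-simplices (1): ab

giving chain groups C_0 ≅ Z^2, C_1 ≅ Z^1.

The boundary map ∂_1: C_1 → C_0 maps an edge to its endpoints' difference, ∂[p,q] = q − p.
As a 2×1 matrix over Z this has rank 1, with invariant factors (1).

Computing H_k = (kernel of ∂_k) / (image of ∂_{k+1}):

  H_0: rank C_0 − rank ∂_1 = 2 − 1 = 1, and the invariant factors of ∂_1 are all 1, so H_0 = Z.
  H_1: rank ker ∂_1 − rank ∂_2 = (1 − 1) − 0 = 0, and there is no ∂_2, so H_1 = 0.

As a check, the Euler characteristic is 2 − 1 = 1, which agrees with 1 − 0 = 1.

H_0 = Z,  H_1 = 0.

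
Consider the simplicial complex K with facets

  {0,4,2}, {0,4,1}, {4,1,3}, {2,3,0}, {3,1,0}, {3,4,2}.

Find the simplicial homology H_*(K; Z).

Fix the vertex order 0 < 1 < 2 < 3 < 4 and write every simplex with vertices in increasing order. Then dim K = 2 and the simplices of K are:

  0-simplices (5): [0], [1], [2], [3], [4]
  1-simplices (9): [0,1], [0,2], [0,3], [0,4], [1,3], [1,4], [2,3], [2,4], [3,4]
  2-simplices (6): [0,1,3], [0,1,4], [0,2,3], [0,2,4], [1,3,4], [2,3,4]

Hence C_0 ≅ Z^5, C_1 ≅ Z^9, C_2 ≅ Z^6.

The boundary map ∂_1: C_1 → C_0 maps an edge to its endpoints' difference, ∂[p,q] = q − p.
The resulting 5×9 matrix has rank 4, and its Smith normal form has invariant factors (1,1,1,1).

The boundary map ∂_2: C_2 → C_1 maps a triangle to the signed sum of its edges. For instance
  ∂[0,1,3] = [1,3] − [0,3] + [0,1],
  ∂[1,3,4] = [3,4] − [1,4] + [1,3].
This gives a 9×6 integer matrix of rank 5; reducing to Smith normal form yields diagonal entries (1,1,1,1,1).

From H_k ≅ ker(∂_k) / im(∂_{k+1}) we obtain:

  H_0: rank C_0 − rank ∂_1 = 5 − 4 = 1, and the invariant factors of ∂_1 are all 1, so H_0 = Z.
  H_1: rank ker ∂_1 − rank ∂_2 = (9 − 4) − 5 = 0, and the invariant factors of ∂_2 are all 1, so H_1 = 0.
  H_2: rank ker ∂_2 − rank ∂_3 = (6 − 5) − 0 = 1, and there is no ∂_3, so H_2 = Z.

As a check, the Euler characteristic is 5 − 9 + 6 = 2, which agrees with 1 − 0 + 1 = 2.

H_0 = Z,  H_1 = 0,  H_2 = Z.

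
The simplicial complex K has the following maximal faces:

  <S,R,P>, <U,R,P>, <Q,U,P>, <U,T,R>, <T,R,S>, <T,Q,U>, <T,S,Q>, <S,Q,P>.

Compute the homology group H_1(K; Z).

Order the vertices as P < Q < R < S < T < U. Listing each simplex with vertices in this order, K has dimension 2 with simplices:

  0-simplices (6): P, Q, R, S, T, U
  1-simplices (12): PQ, PR, PS, PU, QS, QT, QU, RS, RT, RU, ST, TU
  2-simplices (8): PQS, PQU, PRS, PRU, QST, QTU, RST, RTU

so the chain groups are C_0 ≅ Z^6, C_1 ≅ Z^12, C_2 ≅ Z^8.

∂_1: C_1 → C_0 sends each edge [p,q] (with p < q) to q − p. For instance
  ∂RU = U − R.
As a 6×12 matrix over Z this has rank 5, with invariant factors (1,1,1,1,1).

The boundary map ∂_2: C_2 → C_1 acts by ∂[p,q,r] = [q,r] − [p,r] + [p,q]. For instance
  ∂PQS = QS − PS + PQ,
  ∂PRS = RS − PS + PR.
The resulting 12×8 matrix has rank 7, and its Smith normal form has invariant factors (1,1,1,1,1,1,1).

From H_k ≅ ker(∂_k) / im(∂_{k+1}) we obtain:

  H_1: rank ker ∂_1 − rank ∂_2 = (12 − 5) − 7 = 0, and the invariant factors of ∂_2 are all 1, so H_1 ≅ 0.

H_1 ≅ 0.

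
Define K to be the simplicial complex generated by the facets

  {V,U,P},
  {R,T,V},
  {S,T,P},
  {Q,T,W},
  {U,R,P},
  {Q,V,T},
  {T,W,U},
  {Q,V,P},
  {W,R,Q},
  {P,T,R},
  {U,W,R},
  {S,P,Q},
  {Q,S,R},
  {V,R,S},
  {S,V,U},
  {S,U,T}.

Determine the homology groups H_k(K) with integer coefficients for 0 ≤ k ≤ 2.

H_0 = Z,  H_1 = Z^2,  H_2 = Z.

Order the vertices as P < Q < R < S < T < U < V < W. Listing each simplex with vertices in this order, K has dimension 2 with simplices:

  0-simplices (8): P, Q, R, S, T, U, V, W
  1-simplices (24): PQ, PR, PS, PT, PU, PV, QR, QS, QT, QV, QW, RS, RT, RU, RV, RW, ST, SU, SV, TU, TV, TW, UV, UW
  2-simplices (16): PQS, PQV, PRT, PRU, PST, PUV, QRS, QRW, QTV, QTW, RSV, RTV, RUW, STU, SUV, TUW

so the chain groups are C_0 ≅ Z^8, C_1 ≅ Z^24, C_2 ≅ Z^16.

Boundary ∂_1: C_1 → C_0 sends each edge [p,q] (with p < q) to q − p. For instance
  ∂PS = S − P.
This gives a 8×24 integer matrix of rank 7; reducing to Smith normal form yields diagonal entries (1,1,1,1,1,1,1).

The boundary map ∂_2: C_2 → C_1 sends each 2-simplex [p,q,r] to [q,r] − [p,r] + [p,q]. For instance
  ∂PUV = UV − PV + PU,
  ∂PRT = RT − PT + PR.
This gives a 24×16 integer matrix of rank 15; reducing to Smith normal form yields diagonal entries (1,1,1,1,1,1,1,1,1,1,1,1,1,1,1).

From H_k ≅ ker(∂_k) / im(∂_{k+1}) we obtain:

  H_0: rank C_0 − rank ∂_1 = 8 − 7 = 1, and the invariant factors of ∂_1 are all 1, so H_0 = Z.
  H_1: rank ker ∂_1 − rank ∂_2 = (24 − 7) − 15 = 2, and the invariant factors of ∂_2 are all 1, so H_1 = Z^2.
  H_2: rank ker ∂_2 − rank ∂_3 = (16 − 15) − 0 = 1, and there is no ∂_3, so H_2 = Z.

As a check, the Euler characteristic is 8 − 24 + 16 = 0, which agrees with 1 − 2 + 1 = 0.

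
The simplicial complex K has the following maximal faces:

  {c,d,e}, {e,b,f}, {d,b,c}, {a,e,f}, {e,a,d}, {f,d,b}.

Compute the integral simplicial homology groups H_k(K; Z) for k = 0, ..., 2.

H_0 = Z,  H_1 = Z,  H_2 = 0.

Fix the vertex order a < b < c < d < e < f and write every simplex with vertices in increasing order. Then dim K = 2 and the simplices of K are:

  0-simplices (6): a, b, c, d, e, f
  1-simplices (12): ad, ae, af, bc, bd, be, bf, cd, ce, de, df, ef
  2-simplices (6): ade, aef, bcd, bdf, bef, cde

so the chain groups are C_0 ≅ Z^6, C_1 ≅ Z^12, C_2 ≅ Z^6.

The boundary map ∂_1: C_1 → C_0 sends each edge [p,q] (with p < q) to q − p.
As a 6×12 matrix over Z this has rank 5, with invariant factors (1,1,1,1,1).

The boundary map ∂_2: C_2 → C_1 sends each 2-simplex [p,q,r] to [q,r] − [p,r] + [p,q]. For instance
  ∂bef = ef − bf + be,
  ∂ade = de − ae + ad.
The 12×6 boundary matrix has rank 6 and Smith normal form diag(1,1,1,1,1,1).

Computing H_k = (kernel of ∂_k) / (image of ∂_{k+1}):

  H_0: rank C_0 − rank ∂_1 = 6 − 5 = 1, and the invariant factors of ∂_1 are all 1, so H_0 = Z.
  H_1: rank ker ∂_1 − rank ∂_2 = (12 − 5) − 6 = 1, and the invariant factors of ∂_2 are all 1, so H_1 = Z.
  H_2: rank ker ∂_2 − rank ∂_3 = (6 − 6) − 0 = 0, and there is no ∂_3, so H_2 = 0.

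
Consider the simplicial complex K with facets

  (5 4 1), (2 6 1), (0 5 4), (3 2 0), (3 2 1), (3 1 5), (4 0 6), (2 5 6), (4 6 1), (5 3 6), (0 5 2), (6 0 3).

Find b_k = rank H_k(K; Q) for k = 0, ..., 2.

We work with the vertex ordering 0 < 1 < 2 < 3 < 4 < 5 < 6. The simplices of K, each written with vertices in increasing order, are:

  0-simplices (7): [0], [1], [2], [3], [4], [5], [6]
  1-simplices (18): [0,2], [0,3], [0,4], [0,5], [0,6], [1,2], [1,3], [1,4], [1,5], [1,6], [2,3], [2,5], [2,6], [3,5], [3,6], [4,5], [4,6], [5,6]
  2-simplices (12): [0,2,3], [0,2,5], [0,3,6], [0,4,5], [0,4,6], [1,2,3], [1,2,6], [1,3,5], [1,4,5], [1,4,6], [2,5,6], [3,5,6]

giving chain groups C_0 ≅ Z^7, C_1 ≅ Z^18, C_2 ≅ Z^12.

The boundary map ∂_1: C_1 → C_0 sends each edge [p,q] (with p < q) to q − p.
The 7×18 boundary matrix has rank 6 and Smith normal form diag(1,1,1,1,1,1).

∂_2: C_2 → C_1 sends each 2-simplex [p,q,r] to [q,r] − [p,r] + [p,q]. For instance
  ∂[0,3,6] = [3,6] − [0,6] + [0,3],
  ∂[1,4,5] = [4,5] − [1,5] + [1,4].
The resulting 18×12 matrix has rank 12, and its Smith normal form has invariant factors (1,1,1,1,1,1,1,1,1,1,1,2).

Reading off H_k = ker ∂_k / im ∂_{k+1}:

  H_0: rank C_0 − rank ∂_1 = 7 − 6 = 1, and the invariant factors of ∂_1 are all 1, so H_0 ≅ Z.
  H_1: rank ker ∂_1 − rank ∂_2 = (18 − 6) − 12 = 0, and ∂_2 has invariant factor 2 > 1, so H_1 ≅ Z_2.
  H_2: rank ker ∂_2 − rank ∂_3 = (12 − 12) − 0 = 0, and there is no ∂_3, so H_2 ≅ 0.

As a check, the Euler characteristic is 7 − 18 + 12 = 1, which agrees with 1 − 0 + 0 = 1.

Hence the Betti numbers are b_0 = 1, b_1 = 0, b_2 = 0.

b_0 = 1, b_1 = 0, b_2 = 0.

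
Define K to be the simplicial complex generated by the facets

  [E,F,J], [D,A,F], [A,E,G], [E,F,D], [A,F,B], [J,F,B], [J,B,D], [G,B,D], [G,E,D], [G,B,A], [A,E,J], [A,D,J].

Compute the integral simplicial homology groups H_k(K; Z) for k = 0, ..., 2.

Fix the vertex order A < B < D < E < F < G < J and write every simplex with vertices in increasing order. Then dim K = 2 and the simplices of K are:

  0-simplices (7): A, B, D, E, F, G, J
  1-simplices (18): AB, AD, AE, AF, AG, AJ, BD, BF, BG, BJ, DE, DF, DG, DJ, EF, EG, EJ, FJ
  2-simplices (12): ABF, ABG, ADF, ADJ, AEG, AEJ, BDG, BDJ, BFJ, DEF, DEG, EFJ

giving chain groups C_0 ≅ Z^7, C_1 ≅ Z^18, C_2 ≅ Z^12.

The boundary map ∂_1: C_1 → C_0 maps an edge to its endpoints' difference, ∂[p,q] = q − p. For instance
  ∂DJ = J − D.
The 7×18 boundary matrix has rank 6 and Smith normal form diag(1,1,1,1,1,1).

Boundary ∂_2: C_2 → C_1 maps a triangle to the signed sum of its edges. For instance
  ∂BDG = DG − BG + BD,
  ∂AEJ = EJ − AJ + AE.
This gives a 18×12 integer matrix of rank 12; reducing to Smith normal form yields diagonal entries (1,1,1,1,1,1,1,1,1,1,1,2).

From H_k ≅ ker(∂_k) / im(∂_{k+1}) we obtain:

  H_0: rank C_0 − rank ∂_1 = 7 − 6 = 1, and the invariant factors of ∂_1 are all 1, so H_0 = Z.
  H_1: rank ker ∂_1 − rank ∂_2 = (18 − 6) − 12 = 0, and ∂_2 has invariant factor 2 > 1, so H_1 = Z/2Z.
  H_2: rank ker ∂_2 − rank ∂_3 = (12 − 12) − 0 = 0, and there is no ∂_3, so H_2 = 0.

H_0 ≅ Z,  H_1 ≅ Z/2Z,  H_2 = 0.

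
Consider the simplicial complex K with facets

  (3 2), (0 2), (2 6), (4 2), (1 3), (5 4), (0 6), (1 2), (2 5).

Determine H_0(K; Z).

H_0 = Z.

Fix the vertex order 0 < 1 < 2 < 3 < 4 < 5 < 6 and write every simplex with vertices in increasing order. Then dim K = 1 and the simplices of K are:

  0-simplices (7): [0], [1], [2], [3], [4], [5], [6]
  1-simplices (9): [0,2], [0,6], [1,2], [1,3], [2,3], [2,4], [2,5], [2,6], [4,5]

so the chain groups are C_0 ≅ Z^7, C_1 ≅ Z^9.

The boundary map ∂_1: C_1 → C_0 sends each edge [p,q] (with p < q) to q − p. For instance
  ∂[2,3] = [3] − [2].
This gives a 7×9 integer matrix of rank 6; reducing to Smith normal form yields diagonal entries (1,1,1,1,1,1).

Computing H_k = (kernel of ∂_k) / (image of ∂_{k+1}):

  H_0: rank C_0 − rank ∂_1 = 7 − 6 = 1, and the invariant factors of ∂_1 are all 1, so H_0 ≅ Z.

(K is a triangulation of a wedge of 3 circles.)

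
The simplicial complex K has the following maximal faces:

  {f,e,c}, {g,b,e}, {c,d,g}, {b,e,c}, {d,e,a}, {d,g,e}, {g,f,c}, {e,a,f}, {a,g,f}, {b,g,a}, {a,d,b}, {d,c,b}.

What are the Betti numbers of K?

We work with the vertex ordering a < b < c < d < e < f < g. The simplices of K, each written with vertices in increasing order, are:

  0-simplices (7): a, b, c, d, e, f, g
  1-simplices (18): ab, ad, ae, af, ag, bc, bd, be, bg, cd, ce, cf, cg, de, dg, ef, eg, fg
  2-simplices (12): abd, abg, ade, aef, afg, bcd, bce, beg, cdg, cef, cfg, deg

so the chain groups are C_0 ≅ Z^7, C_1 ≅ Z^18, C_2 ≅ Z^12.

The boundary map ∂_1: C_1 → C_0 maps an edge to its endpoints' difference, ∂[p,q] = q − p.
The 7×18 boundary matrix has rank 6 and Smith normal form diag(1,1,1,1,1,1).

The boundary map ∂_2: C_2 → C_1 sends each 2-simplex [p,q,r] to [q,r] − [p,r] + [p,q]. For instance
  ∂deg = eg − dg + de,
  ∂ade = de − ae + ad.
The resulting 18×12 matrix has rank 12, and its Smith normal form has invariant factors (1,1,1,1,1,1,1,1,1,1,1,2).

Now H_k = ker ∂_k / im ∂_{k+1}, so:

  H_0: rank C_0 − rank ∂_1 = 7 − 6 = 1, and the invariant factors of ∂_1 are all 1, so H_0 ≅ Z.
  H_1: rank ker ∂_1 − rank ∂_2 = (18 − 6) − 12 = 0, and ∂_2 has invariant factor 2 > 1, so H_1 ≅ Z/2.
  H_2: rank ker ∂_2 − rank ∂_3 = (12 − 12) − 0 = 0, and there is no ∂_3, so H_2 ≅ 0.

Hence the Betti numbers are b_0 = 1, b_1 = 0, b_2 = 0.

b_0 = 1, b_1 = 0, b_2 = 0.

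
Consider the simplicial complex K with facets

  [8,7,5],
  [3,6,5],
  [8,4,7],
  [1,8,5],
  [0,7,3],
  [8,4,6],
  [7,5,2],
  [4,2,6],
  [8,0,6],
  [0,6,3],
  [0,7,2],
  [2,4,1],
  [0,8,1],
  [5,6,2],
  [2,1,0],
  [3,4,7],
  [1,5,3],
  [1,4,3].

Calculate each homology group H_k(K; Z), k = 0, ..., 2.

Take the total order 0 < 1 < 2 < 3 < 4 < 5 < 6 < 7 < 8 on the vertex set. Then K (dimension 2) consists of the simplices:

  0-simplices (9): [0], [1], [2], [3], [4], [5], [6], [7], [8]
  1-simplices (27): (27 of them)
  2-simplices (18): [0,1,2], [0,1,8], [0,2,7], [0,3,6], [0,3,7], [0,6,8], [1,2,4], [1,3,4], [1,3,5], [1,5,8], [2,4,6], [2,5,6], [2,5,7], [3,4,7], [3,5,6], [4,6,8], [4,7,8], [5,7,8]

giving chain groups C_0 ≅ Z^9, C_1 ≅ Z^27, C_2 ≅ Z^18.

Boundary ∂_1: C_1 → C_0 is given by ∂[p,q] = [q] − [p]. For instance
  ∂[7,8] = [8] − [7].
The resulting 9×27 matrix has rank 8, and its Smith normal form has invariant factors (1,1,1,1,1,1,1,1).

∂_2: C_2 → C_1 sends each 2-simplex [p,q,r] to [q,r] − [p,r] + [p,q]. For instance
  ∂[5,7,8] = [7,8] − [5,8] + [5,7],
  ∂[3,4,7] = [4,7] − [3,7] + [3,4].
This gives a 27×18 integer matrix of rank 17; reducing to Smith normal form yields diagonal entries (1,1,1,1,1,1,1,1,1,1,1,1,1,1,1,1,1).

Now H_k = ker ∂_k / im ∂_{k+1}, so:

  H_0: rank C_0 − rank ∂_1 = 9 − 8 = 1, and the invariant factors of ∂_1 are all 1, so H_0 ≅ Z.
  H_1: rank ker ∂_1 − rank ∂_2 = (27 − 8) − 17 = 2, and the invariant factors of ∂_2 are all 1, so H_1 ≅ Z^2.
  H_2: rank ker ∂_2 − rank ∂_3 = (18 − 17) − 0 = 1, and there is no ∂_3, so H_2 ≅ Z.

H_0 ≅ Z,  H_1 ≅ Z^2,  H_2 ≅ Z.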